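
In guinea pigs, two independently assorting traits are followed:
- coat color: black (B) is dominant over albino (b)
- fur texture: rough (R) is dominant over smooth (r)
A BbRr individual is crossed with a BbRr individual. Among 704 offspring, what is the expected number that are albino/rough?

Dihybrid cross BbRr × BbRr — consider each gene separately:
coat color: Bb × Bb → 1 BB, 2 Bb, 1 bb → 3 B_ : 1 bb (out of 4)
fur texture: Rr × Rr → 1 RR, 2 Rr, 1 rr → 3 R_ : 1 rr (out of 4)
Combine (counts out of 4 × 4 = 16): black/rough (B_R_) = 3×3 = 9; black/smooth (B_rr) = 3×1 = 3; albino/rough (bbR_) = 1×3 = 3; albino/smooth (bbrr) = 1×1 = 1
Phenotype counts (out of 16): 9 black/rough, 3 black/smooth, 3 albino/rough, 1 albino/smooth
albino/rough: 3 out of 16 → fraction 3/16
Expected count = 3/16 × 704 = 132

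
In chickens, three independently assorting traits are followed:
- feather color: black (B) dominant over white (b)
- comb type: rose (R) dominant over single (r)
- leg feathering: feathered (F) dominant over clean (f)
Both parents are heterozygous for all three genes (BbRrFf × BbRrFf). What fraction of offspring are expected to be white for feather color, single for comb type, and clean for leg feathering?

Trihybrid cross: BbRrFf × BbRrFf
Each trait segregates independently with a 3:1 phenotypic ratio, so each gene contributes 3/4 (dominant) or 1/4 (recessive).
Target: white (feather color), single (comb type), clean (leg feathering)
Probability = product of independent per-trait probabilities
= 1/4 × 1/4 × 1/4 = 1/64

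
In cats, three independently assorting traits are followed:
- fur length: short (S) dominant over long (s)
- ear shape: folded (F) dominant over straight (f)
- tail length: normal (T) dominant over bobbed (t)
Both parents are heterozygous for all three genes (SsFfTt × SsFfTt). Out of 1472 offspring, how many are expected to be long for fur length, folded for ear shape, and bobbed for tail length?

Trihybrid cross: SsFfTt × SsFfTt
Each trait segregates independently with a 3:1 phenotypic ratio, so each gene contributes 3/4 (dominant) or 1/4 (recessive).
Target: long (fur length), folded (ear shape), bobbed (tail length)
Probability = product of independent per-trait probabilities
= 1/4 × 3/4 × 1/4 = 3/64
Expected count = 3/64 × 1472 = 69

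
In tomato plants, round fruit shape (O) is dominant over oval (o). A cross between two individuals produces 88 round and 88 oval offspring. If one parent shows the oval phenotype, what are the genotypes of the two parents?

Observed offspring: 88 round, 88 oval
The observed ratio simplifies to 1:1. One parent shows oval, so its genotype must be oo. A 1:1 offspring split requires the other parent to be heterozygous (Oo).
Parent genotypes: oo × Oo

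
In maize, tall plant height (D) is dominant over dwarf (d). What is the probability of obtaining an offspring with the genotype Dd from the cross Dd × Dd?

Punnett square for Dd × Dd:
Offspring genotypes: 1 DD, 2 Dd, 1 dd
Total offspring: 4
Count with target: 2
Probability: 2/4 = 1/2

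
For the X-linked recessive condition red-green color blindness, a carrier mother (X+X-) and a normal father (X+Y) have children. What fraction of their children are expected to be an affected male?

Cross: X+X- × X+Y
Offspring: 1 X+X+, 1 X+Y, 1 X+X-, 1 X-Y
Probability of an affected male: 1/4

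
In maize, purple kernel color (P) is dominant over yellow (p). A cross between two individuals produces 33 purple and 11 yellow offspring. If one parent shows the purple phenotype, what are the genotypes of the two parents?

Observed offspring: 33 purple, 11 yellow
The observed ratio simplifies to 3:1. Yellow (pp) offspring appear, so each parent must contribute one p allele. The parent stated to show purple carries P, so it is Pp. The other parent is then either Pp or pp: Pp × pp would give a 1:1 split, whereas Pp × Pp gives 3:1 — matching the data. So both parents are heterozygous (Pp × Pp).
Parent genotypes: Pp × Pp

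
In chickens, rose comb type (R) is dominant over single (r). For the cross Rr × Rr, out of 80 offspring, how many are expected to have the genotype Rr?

Punnett square for Rr × Rr:
Offspring genotypes: 1 RR, 2 Rr, 1 rr
Total offspring: 4
Count with target: 2
Probability: 2/4 = 1/2
Expected count = 1/2 × 80 = 40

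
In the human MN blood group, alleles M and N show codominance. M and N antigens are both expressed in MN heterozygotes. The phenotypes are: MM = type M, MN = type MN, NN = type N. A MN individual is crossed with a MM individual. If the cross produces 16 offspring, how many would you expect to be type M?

Punnett square for MN × MM:
Offspring genotypes: 2 MM, 2 MN
Phenotype counts: 2 type M, 2 type MN
type M: 2 out of 4 → fraction 1/2
Expected count = 1/2 × 16 = 8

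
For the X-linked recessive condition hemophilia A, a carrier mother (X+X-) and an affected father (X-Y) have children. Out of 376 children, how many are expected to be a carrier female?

Cross: X+X- × X-Y
Offspring: 1 X+X-, 1 X+Y, 1 X-X-, 1 X-Y
Probability of a carrier female: 1/4
Expected count = 1/4 × 376 = 94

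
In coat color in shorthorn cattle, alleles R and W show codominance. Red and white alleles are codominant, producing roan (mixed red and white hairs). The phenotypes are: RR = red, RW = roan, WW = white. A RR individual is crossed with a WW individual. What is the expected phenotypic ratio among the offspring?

Punnett square for RR × WW:
Offspring genotypes: 4 RW
Phenotype counts: 4 roan
Ratio: all roan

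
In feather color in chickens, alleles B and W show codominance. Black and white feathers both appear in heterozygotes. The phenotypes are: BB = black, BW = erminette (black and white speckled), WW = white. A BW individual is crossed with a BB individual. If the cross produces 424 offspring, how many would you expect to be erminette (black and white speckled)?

Punnett square for BW × BB:
Offspring genotypes: 2 BB, 2 BW
Phenotype counts: 2 black, 2 erminette (black and white speckled)
erminette (black and white speckled): 2 out of 4 → fraction 1/2
Expected count = 1/2 × 424 = 212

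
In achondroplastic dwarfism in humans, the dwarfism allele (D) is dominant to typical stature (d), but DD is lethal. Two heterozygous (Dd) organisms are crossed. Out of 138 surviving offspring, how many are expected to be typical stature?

Cross: Dd × Dd
Punnett square offspring (before lethality): 1 DD, 2 Dd, 1 dd
The DD genotype is lethal (embryos die); surviving offspring: 2 Dd, 1 dd
typical stature: 1 out of 3 → fraction 1/3
Expected count = 1/3 × 138 = 46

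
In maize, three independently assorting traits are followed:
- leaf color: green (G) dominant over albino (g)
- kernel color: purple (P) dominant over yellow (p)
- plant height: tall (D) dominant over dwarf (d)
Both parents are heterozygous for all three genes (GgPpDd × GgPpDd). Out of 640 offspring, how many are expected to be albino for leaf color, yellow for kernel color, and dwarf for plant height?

Trihybrid cross: GgPpDd × GgPpDd
Each trait segregates independently with a 3:1 phenotypic ratio, so each gene contributes 3/4 (dominant) or 1/4 (recessive).
Target: albino (leaf color), yellow (kernel color), dwarf (plant height)
Probability = product of independent per-trait probabilities
= 1/4 × 1/4 × 1/4 = 1/64
Expected count = 1/64 × 640 = 10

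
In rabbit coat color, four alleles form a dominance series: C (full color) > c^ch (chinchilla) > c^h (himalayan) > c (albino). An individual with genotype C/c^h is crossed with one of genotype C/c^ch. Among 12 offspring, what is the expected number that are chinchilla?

Cross: C/c^h × C/c^ch
Allele dominance: C > c^ch > c^h > c
Offspring genotypes: 1 C/C, 1 C/c^ch, 1 C/c^h, 1 c^ch/c^h
Phenotype counts: 3 full color, 1 chinchilla
chinchilla: 1 out of 4 → fraction 1/4
Expected count = 1/4 × 12 = 3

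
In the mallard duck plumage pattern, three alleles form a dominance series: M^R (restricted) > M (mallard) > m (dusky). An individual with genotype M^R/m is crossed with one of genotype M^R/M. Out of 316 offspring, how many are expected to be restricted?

Cross: M^R/m × M^R/M
Allele dominance: M^R > M > m
Offspring genotypes: 1 M^R/M^R, 1 M^R/M, 1 M^R/m, 1 M/m
Phenotype counts: 3 restricted, 1 mallard
restricted: 3 out of 4 → fraction 3/4
Expected count = 3/4 × 316 = 237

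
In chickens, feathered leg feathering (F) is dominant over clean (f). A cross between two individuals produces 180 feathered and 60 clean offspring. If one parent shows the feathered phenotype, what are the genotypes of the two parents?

Observed offspring: 180 feathered, 60 clean
The observed ratio simplifies to 3:1. Clean (ff) offspring appear, so each parent must contribute one f allele. The parent stated to show feathered carries F, so it is Ff. The other parent is then either Ff or ff: Ff × ff would give a 1:1 split, whereas Ff × Ff gives 3:1 — matching the data. So both parents are heterozygous (Ff × Ff).
Parent genotypes: Ff × Ff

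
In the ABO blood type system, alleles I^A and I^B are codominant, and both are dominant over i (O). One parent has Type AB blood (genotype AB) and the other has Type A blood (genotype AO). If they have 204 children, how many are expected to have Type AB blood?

Cross: AB × AO
Possible offspring genotypes: 1 AA, 1 AO, 1 AB, 1 BO
Blood type counts: 2 Type A, 1 Type AB, 1 Type B
Probability of Type AB: 1/4
Expected count = 1/4 × 204 = 51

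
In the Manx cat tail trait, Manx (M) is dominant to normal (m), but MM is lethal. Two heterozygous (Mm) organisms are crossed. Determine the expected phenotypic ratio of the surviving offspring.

Cross: Mm × Mm
Punnett square offspring (before lethality): 1 MM, 2 Mm, 1 mm
The MM genotype is lethal (embryos die); surviving offspring: 2 Mm, 1 mm
Ratio: 2 Manx (tailless) : 1 normal-tailed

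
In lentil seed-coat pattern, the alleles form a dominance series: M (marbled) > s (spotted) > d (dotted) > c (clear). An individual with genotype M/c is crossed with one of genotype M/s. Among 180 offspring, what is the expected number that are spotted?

Cross: M/c × M/s
Allele dominance: M > s > d > c
Offspring genotypes: 1 M/M, 1 M/s, 1 M/c, 1 s/c
Phenotype counts: 3 marbled, 1 spotted
spotted: 1 out of 4 → fraction 1/4
Expected count = 1/4 × 180 = 45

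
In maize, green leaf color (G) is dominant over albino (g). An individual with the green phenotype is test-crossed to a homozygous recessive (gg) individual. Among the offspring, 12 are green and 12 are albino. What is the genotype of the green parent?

Test cross: ? × gg
Offspring: 12 green, 12 albino — approximately 1:1.
A 1:1 ratio in a test cross indicates the unknown parent is heterozygous (Gg).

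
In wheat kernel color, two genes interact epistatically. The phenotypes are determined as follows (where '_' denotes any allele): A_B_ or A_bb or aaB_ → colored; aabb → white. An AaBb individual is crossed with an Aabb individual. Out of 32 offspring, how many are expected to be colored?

Cross: AaBb × Aabb — consider each gene separately:
A gene: Aa × Aa → 1 AA, 2 Aa, 1 aa → 3 A_ : 1 aa (out of 4)
B gene: Bb × bb → 2 Bb, 2 bb → 2 B_ : 2 bb (out of 4)
Genotype classes (out of 4 × 4 = 16): A_B_ = 3×2 = 6; A_bb = 3×2 = 6; aaB_ = 1×2 = 2; aabb = 1×2 = 2
Apply the phenotype rules: A_B_ (6) + A_bb (6) + aaB_ (2) → colored; aabb (2) → white
Phenotype counts (out of 16): 14 colored, 2 white
colored: 14 out of 16 → fraction 7/8
Expected count = 7/8 × 32 = 28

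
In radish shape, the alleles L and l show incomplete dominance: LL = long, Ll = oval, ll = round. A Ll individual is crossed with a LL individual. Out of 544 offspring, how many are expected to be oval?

Punnett square for Ll × LL:
Offspring genotypes: 2 LL, 2 Ll
Phenotype counts: 2 long, 2 oval
oval: 2 out of 4 → fraction 1/2
Expected count = 1/2 × 544 = 272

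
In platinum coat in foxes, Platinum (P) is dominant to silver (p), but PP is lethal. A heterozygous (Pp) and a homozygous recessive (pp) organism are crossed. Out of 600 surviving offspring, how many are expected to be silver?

Cross: Pp × pp
Punnett square offspring (before lethality): 2 Pp, 2 pp
No PP offspring are produced in this cross.
silver: 2 out of 4 → fraction 1/2
Expected count = 1/2 × 600 = 300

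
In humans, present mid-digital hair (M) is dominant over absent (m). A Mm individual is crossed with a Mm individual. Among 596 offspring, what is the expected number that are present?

Punnett square for Mm × Mm:
Offspring genotypes: 1 MM, 2 Mm, 1 mm
present: 3, absent: 1
present: 3 out of 4 → fraction 3/4
Expected count = 3/4 × 596 = 447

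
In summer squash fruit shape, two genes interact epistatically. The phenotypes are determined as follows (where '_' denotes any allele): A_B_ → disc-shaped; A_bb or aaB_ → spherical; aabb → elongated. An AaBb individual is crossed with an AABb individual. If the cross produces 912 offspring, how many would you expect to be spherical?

Cross: AaBb × AABb — consider each gene separately:
A gene: Aa × AA → 2 AA, 2 Aa → 4 A_ (out of 4)
B gene: Bb × Bb → 1 BB, 2 Bb, 1 bb → 3 B_ : 1 bb (out of 4)
Genotype classes (out of 4 × 4 = 16): A_B_ = 4×3 = 12; A_bb = 4×1 = 4
Apply the phenotype rules: A_B_ (12) → disc-shaped; A_bb (4) → spherical
Phenotype counts (out of 16): 12 disc-shaped, 4 spherical
spherical: 4 out of 16 → fraction 1/4
Expected count = 1/4 × 912 = 228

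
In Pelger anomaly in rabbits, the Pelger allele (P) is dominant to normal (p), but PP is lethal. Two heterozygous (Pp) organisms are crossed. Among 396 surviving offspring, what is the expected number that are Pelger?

Cross: Pp × Pp
Punnett square offspring (before lethality): 1 PP, 2 Pp, 1 pp
The PP genotype is lethal (embryos die); surviving offspring: 2 Pp, 1 pp
Pelger: 2 out of 3 → fraction 2/3
Expected count = 2/3 × 396 = 264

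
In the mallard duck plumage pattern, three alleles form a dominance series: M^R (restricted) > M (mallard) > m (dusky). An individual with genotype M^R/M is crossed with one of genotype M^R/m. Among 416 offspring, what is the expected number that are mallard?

Cross: M^R/M × M^R/m
Allele dominance: M^R > M > m
Offspring genotypes: 1 M^R/M^R, 1 M^R/m, 1 M^R/M, 1 M/m
Phenotype counts: 3 restricted, 1 mallard
mallard: 1 out of 4 → fraction 1/4
Expected count = 1/4 × 416 = 104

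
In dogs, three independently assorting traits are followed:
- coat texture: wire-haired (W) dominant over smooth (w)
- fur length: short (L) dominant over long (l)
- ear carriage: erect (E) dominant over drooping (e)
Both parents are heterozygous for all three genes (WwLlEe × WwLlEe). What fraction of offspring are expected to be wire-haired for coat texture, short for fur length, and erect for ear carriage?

Trihybrid cross: WwLlEe × WwLlEe
Each trait segregates independently with a 3:1 phenotypic ratio, so each gene contributes 3/4 (dominant) or 1/4 (recessive).
Target: wire-haired (coat texture), short (fur length), erect (ear carriage)
Probability = product of independent per-trait probabilities
= 3/4 × 3/4 × 3/4 = 27/64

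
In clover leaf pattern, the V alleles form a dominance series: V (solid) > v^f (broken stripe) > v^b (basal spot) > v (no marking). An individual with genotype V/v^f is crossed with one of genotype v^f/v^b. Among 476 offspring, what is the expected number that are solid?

Cross: V/v^f × v^f/v^b
Allele dominance: V > v^f > v^b > v
Offspring genotypes: 1 V/v^f, 1 V/v^b, 1 v^f/v^f, 1 v^f/v^b
Phenotype counts: 2 solid, 2 broken stripe
solid: 2 out of 4 → fraction 1/2
Expected count = 1/2 × 476 = 238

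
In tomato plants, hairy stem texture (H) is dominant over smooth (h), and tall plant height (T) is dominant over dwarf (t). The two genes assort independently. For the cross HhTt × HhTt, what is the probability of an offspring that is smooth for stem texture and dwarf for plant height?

Dihybrid cross HhTt × HhTt — consider each gene separately:
stem texture: Hh × Hh → 1 HH, 2 Hh, 1 hh → 3 H_ : 1 hh (out of 4)
plant height: Tt × Tt → 1 TT, 2 Tt, 1 tt → 3 T_ : 1 tt (out of 4)
Looking for: smooth (hh) and dwarf (tt)
P(smooth) = 1/4, P(dwarf) = 1/4
P(both) = 1/4 × 1/4 = 1/16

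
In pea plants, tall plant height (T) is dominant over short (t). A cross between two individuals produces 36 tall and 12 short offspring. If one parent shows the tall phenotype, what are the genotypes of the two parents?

Observed offspring: 36 tall, 12 short
The observed ratio simplifies to 3:1. Short (tt) offspring appear, so each parent must contribute one t allele. The parent stated to show tall carries T, so it is Tt. The other parent is then either Tt or tt: Tt × tt would give a 1:1 split, whereas Tt × Tt gives 3:1 — matching the data. So both parents are heterozygous (Tt × Tt).
Parent genotypes: Tt × Tt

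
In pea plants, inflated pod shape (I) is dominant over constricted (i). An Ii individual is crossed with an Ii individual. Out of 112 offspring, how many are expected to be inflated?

Punnett square for Ii × Ii:
Offspring genotypes: 1 II, 2 Ii, 1 ii
inflated: 3, constricted: 1
inflated: 3 out of 4 → fraction 3/4
Expected count = 3/4 × 112 = 84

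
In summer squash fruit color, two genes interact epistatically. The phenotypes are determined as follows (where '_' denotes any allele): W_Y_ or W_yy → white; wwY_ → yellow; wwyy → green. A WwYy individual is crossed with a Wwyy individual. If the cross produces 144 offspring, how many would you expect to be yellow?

Cross: WwYy × Wwyy — consider each gene separately:
W gene: Ww × Ww → 1 WW, 2 Ww, 1 ww → 3 W_ : 1 ww (out of 4)
Y gene: Yy × yy → 2 Yy, 2 yy → 2 Y_ : 2 yy (out of 4)
Genotype classes (out of 4 × 4 = 16): W_Y_ = 3×2 = 6; W_yy = 3×2 = 6; wwY_ = 1×2 = 2; wwyy = 1×2 = 2
Apply the phenotype rules: W_Y_ (6) + W_yy (6) → white; wwY_ (2) → yellow; wwyy (2) → green
Phenotype counts (out of 16): 12 white, 2 yellow, 2 green
yellow: 2 out of 16 → fraction 1/8
Expected count = 1/8 × 144 = 18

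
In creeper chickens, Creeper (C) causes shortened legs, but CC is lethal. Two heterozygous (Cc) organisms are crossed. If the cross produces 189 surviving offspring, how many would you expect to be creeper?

Cross: Cc × Cc
Punnett square offspring (before lethality): 1 CC, 2 Cc, 1 cc
The CC genotype is lethal (embryos die); surviving offspring: 2 Cc, 1 cc
creeper: 2 out of 3 → fraction 2/3
Expected count = 2/3 × 189 = 126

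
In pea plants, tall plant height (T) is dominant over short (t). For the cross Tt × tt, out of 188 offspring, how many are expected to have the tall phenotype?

Punnett square for Tt × tt:
Offspring genotypes: 2 Tt, 2 tt
Total offspring: 4
Count with target: 2
Probability: 2/4 = 1/2
Expected count = 1/2 × 188 = 94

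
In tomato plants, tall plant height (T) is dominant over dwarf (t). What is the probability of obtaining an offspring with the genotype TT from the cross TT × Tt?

Punnett square for TT × Tt:
Offspring genotypes: 2 TT, 2 Tt
Total offspring: 4
Count with target: 2
Probability: 2/4 = 1/2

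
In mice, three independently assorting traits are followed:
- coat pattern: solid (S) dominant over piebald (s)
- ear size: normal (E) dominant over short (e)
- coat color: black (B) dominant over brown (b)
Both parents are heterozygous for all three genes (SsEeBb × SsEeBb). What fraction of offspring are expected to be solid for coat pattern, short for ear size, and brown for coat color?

Trihybrid cross: SsEeBb × SsEeBb
Each trait segregates independently with a 3:1 phenotypic ratio, so each gene contributes 3/4 (dominant) or 1/4 (recessive).
Target: solid (coat pattern), short (ear size), brown (coat color)
Probability = product of independent per-trait probabilities
= 3/4 × 1/4 × 1/4 = 3/64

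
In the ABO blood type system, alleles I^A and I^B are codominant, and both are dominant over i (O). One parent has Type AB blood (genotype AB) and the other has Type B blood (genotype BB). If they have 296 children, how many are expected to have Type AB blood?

Cross: AB × BB
Possible offspring genotypes: 2 AB, 2 BB
Blood type counts: 2 Type AB, 2 Type B
Probability of Type AB: 2/4 = 1/2
Expected count = 1/2 × 296 = 148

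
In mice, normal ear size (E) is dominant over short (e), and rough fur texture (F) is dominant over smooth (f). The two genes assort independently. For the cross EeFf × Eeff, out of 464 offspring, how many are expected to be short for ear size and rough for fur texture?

Dihybrid cross EeFf × Eeff — consider each gene separately:
ear size: Ee × Ee → 1 EE, 2 Ee, 1 ee → 3 E_ : 1 ee (out of 4)
fur texture: Ff × ff → 2 Ff, 2 ff → 2 F_ : 2 ff (out of 4)
Looking for: short (ee) and rough (F_)
P(short) = 1/4, P(rough) = 2/4
P(both) = 1/4 × 2/4 = 2/16 = 1/8
Expected count = 1/8 × 464 = 58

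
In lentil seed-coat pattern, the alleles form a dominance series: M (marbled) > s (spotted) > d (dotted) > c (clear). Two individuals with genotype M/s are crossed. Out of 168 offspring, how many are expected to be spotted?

Cross: M/s × M/s
Allele dominance: M > s > d > c
Offspring genotypes: 1 M/M, 2 M/s, 1 s/s
Phenotype counts: 3 marbled, 1 spotted
spotted: 1 out of 4 → fraction 1/4
Expected count = 1/4 × 168 = 42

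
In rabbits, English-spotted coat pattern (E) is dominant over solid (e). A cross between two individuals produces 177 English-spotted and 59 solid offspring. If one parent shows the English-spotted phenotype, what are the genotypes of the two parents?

Observed offspring: 177 English-spotted, 59 solid
The observed ratio simplifies to 3:1. Solid (ee) offspring appear, so each parent must contribute one e allele. The parent stated to show English-spotted carries E, so it is Ee. The other parent is then either Ee or ee: Ee × ee would give a 1:1 split, whereas Ee × Ee gives 3:1 — matching the data. So both parents are heterozygous (Ee × Ee).
Parent genotypes: Ee × Ee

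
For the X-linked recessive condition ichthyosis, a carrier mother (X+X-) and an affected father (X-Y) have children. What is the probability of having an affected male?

Cross: X+X- × X-Y
Offspring: 1 X+X-, 1 X+Y, 1 X-X-, 1 X-Y
Probability of an affected male: 1/4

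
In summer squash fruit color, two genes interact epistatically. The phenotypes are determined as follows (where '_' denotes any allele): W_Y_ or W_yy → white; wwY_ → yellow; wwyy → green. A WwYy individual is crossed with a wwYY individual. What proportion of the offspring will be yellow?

Cross: WwYy × wwYY — consider each gene separately:
W gene: Ww × ww → 2 Ww, 2 ww → 2 W_ : 2 ww (out of 4)
Y gene: Yy × YY → 2 YY, 2 Yy → 4 Y_ (out of 4)
Genotype classes (out of 4 × 4 = 16): W_Y_ = 2×4 = 8; wwY_ = 2×4 = 8
Apply the phenotype rules: W_Y_ (8) → white; wwY_ (8) → yellow
Phenotype counts (out of 16): 8 white, 8 yellow
yellow: 8 out of 16
Probability: 8/16 = 1/2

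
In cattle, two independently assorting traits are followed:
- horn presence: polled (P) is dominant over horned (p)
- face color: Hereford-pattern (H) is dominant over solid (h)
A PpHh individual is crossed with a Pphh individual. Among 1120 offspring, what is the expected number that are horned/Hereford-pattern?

Dihybrid cross PpHh × Pphh — consider each gene separately:
horn presence: Pp × Pp → 1 PP, 2 Pp, 1 pp → 3 P_ : 1 pp (out of 4)
face color: Hh × hh → 2 Hh, 2 hh → 2 H_ : 2 hh (out of 4)
Combine (counts out of 4 × 4 = 16): polled/Hereford-pattern (P_H_) = 3×2 = 6; polled/solid (P_hh) = 3×2 = 6; horned/Hereford-pattern (ppH_) = 1×2 = 2; horned/solid (pphh) = 1×2 = 2
Phenotype counts (out of 16): 6 polled/Hereford-pattern, 6 polled/solid, 2 horned/Hereford-pattern, 2 horned/solid
horned/Hereford-pattern: 2 out of 16 → fraction 1/8
Expected count = 1/8 × 1120 = 140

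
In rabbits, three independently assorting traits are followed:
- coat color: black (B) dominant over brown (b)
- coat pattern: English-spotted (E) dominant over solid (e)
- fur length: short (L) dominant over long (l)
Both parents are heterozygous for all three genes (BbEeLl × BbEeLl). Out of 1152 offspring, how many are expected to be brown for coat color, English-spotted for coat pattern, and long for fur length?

Trihybrid cross: BbEeLl × BbEeLl
Each trait segregates independently with a 3:1 phenotypic ratio, so each gene contributes 3/4 (dominant) or 1/4 (recessive).
Target: brown (coat color), English-spotted (coat pattern), long (fur length)
Probability = product of independent per-trait probabilities
= 1/4 × 3/4 × 1/4 = 3/64
Expected count = 3/64 × 1152 = 54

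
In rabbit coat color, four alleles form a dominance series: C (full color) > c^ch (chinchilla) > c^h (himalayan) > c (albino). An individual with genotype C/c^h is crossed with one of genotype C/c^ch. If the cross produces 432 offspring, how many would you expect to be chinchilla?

Cross: C/c^h × C/c^ch
Allele dominance: C > c^ch > c^h > c
Offspring genotypes: 1 C/C, 1 C/c^ch, 1 C/c^h, 1 c^ch/c^h
Phenotype counts: 3 full color, 1 chinchilla
chinchilla: 1 out of 4 → fraction 1/4
Expected count = 1/4 × 432 = 108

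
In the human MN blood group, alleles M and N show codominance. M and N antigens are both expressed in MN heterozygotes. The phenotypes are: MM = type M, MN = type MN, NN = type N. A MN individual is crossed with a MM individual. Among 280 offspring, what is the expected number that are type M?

Punnett square for MN × MM:
Offspring genotypes: 2 MM, 2 MN
Phenotype counts: 2 type M, 2 type MN
type M: 2 out of 4 → fraction 1/2
Expected count = 1/2 × 280 = 140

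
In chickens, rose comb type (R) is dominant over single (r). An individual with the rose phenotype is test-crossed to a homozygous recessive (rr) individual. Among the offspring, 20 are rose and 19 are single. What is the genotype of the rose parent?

Test cross: ? × rr
Offspring: 20 rose, 19 single — approximately 1:1.
A 1:1 ratio in a test cross indicates the unknown parent is heterozygous (Rr).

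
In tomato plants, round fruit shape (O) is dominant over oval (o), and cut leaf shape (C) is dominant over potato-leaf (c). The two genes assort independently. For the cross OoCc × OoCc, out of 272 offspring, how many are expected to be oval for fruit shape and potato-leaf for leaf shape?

Dihybrid cross OoCc × OoCc — consider each gene separately:
fruit shape: Oo × Oo → 1 OO, 2 Oo, 1 oo → 3 O_ : 1 oo (out of 4)
leaf shape: Cc × Cc → 1 CC, 2 Cc, 1 cc → 3 C_ : 1 cc (out of 4)
Looking for: oval (oo) and potato-leaf (cc)
P(oval) = 1/4, P(potato-leaf) = 1/4
P(both) = 1/4 × 1/4 = 1/16
Expected count = 1/16 × 272 = 17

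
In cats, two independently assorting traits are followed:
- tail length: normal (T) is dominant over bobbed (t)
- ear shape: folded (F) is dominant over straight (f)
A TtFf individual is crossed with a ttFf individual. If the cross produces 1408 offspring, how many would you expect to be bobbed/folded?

Dihybrid cross TtFf × ttFf — consider each gene separately:
tail length: Tt × tt → 2 Tt, 2 tt → 2 T_ : 2 tt (out of 4)
ear shape: Ff × Ff → 1 FF, 2 Ff, 1 ff → 3 F_ : 1 ff (out of 4)
Combine (counts out of 4 × 4 = 16): normal/folded (T_F_) = 2×3 = 6; normal/straight (T_ff) = 2×1 = 2; bobbed/folded (ttF_) = 2×3 = 6; bobbed/straight (ttff) = 2×1 = 2
Phenotype counts (out of 16): 6 normal/folded, 2 normal/straight, 6 bobbed/folded, 2 bobbed/straight
bobbed/folded: 6 out of 16 → fraction 3/8
Expected count = 3/8 × 1408 = 528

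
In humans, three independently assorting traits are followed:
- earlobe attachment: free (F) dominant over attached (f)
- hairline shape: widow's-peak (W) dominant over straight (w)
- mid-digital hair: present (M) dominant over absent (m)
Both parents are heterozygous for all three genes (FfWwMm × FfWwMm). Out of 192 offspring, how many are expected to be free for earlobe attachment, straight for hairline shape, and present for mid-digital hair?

Trihybrid cross: FfWwMm × FfWwMm
Each trait segregates independently with a 3:1 phenotypic ratio, so each gene contributes 3/4 (dominant) or 1/4 (recessive).
Target: free (earlobe attachment), straight (hairline shape), present (mid-digital hair)
Probability = product of independent per-trait probabilities
= 3/4 × 1/4 × 3/4 = 9/64
Expected count = 9/64 × 192 = 27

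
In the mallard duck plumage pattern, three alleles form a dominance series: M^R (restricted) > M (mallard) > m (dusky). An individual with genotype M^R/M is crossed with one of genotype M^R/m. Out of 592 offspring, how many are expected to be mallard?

Cross: M^R/M × M^R/m
Allele dominance: M^R > M > m
Offspring genotypes: 1 M^R/M^R, 1 M^R/m, 1 M^R/M, 1 M/m
Phenotype counts: 3 restricted, 1 mallard
mallard: 1 out of 4 → fraction 1/4
Expected count = 1/4 × 592 = 148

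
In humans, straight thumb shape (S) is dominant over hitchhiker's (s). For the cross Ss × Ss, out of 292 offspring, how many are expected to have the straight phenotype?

Punnett square for Ss × Ss:
Offspring genotypes: 1 SS, 2 Ss, 1 ss
Total offspring: 4
Count with target: 3
Probability: 3/4
Expected count = 3/4 × 292 = 219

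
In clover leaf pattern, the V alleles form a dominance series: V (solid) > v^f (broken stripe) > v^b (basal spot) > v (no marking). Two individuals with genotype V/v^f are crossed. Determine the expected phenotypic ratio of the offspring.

Cross: V/v^f × V/v^f
Allele dominance: V > v^f > v^b > v
Offspring genotypes: 1 V/V, 2 V/v^f, 1 v^f/v^f
Phenotype counts: 3 solid, 1 broken stripe
Ratio: 3 solid : 1 broken stripe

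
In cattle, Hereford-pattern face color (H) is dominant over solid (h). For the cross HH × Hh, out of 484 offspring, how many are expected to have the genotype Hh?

Punnett square for HH × Hh:
Offspring genotypes: 2 HH, 2 Hh
Total offspring: 4
Count with target: 2
Probability: 2/4 = 1/2
Expected count = 1/2 × 484 = 242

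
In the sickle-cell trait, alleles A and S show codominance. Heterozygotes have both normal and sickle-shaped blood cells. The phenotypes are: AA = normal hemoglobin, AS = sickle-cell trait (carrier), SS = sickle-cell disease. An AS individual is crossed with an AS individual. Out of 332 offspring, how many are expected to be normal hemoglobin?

Punnett square for AS × AS:
Offspring genotypes: 1 AA, 2 AS, 1 SS
Phenotype counts: 1 normal hemoglobin, 2 sickle-cell trait (carrier), 1 sickle-cell disease
normal hemoglobin: 1 out of 4 → fraction 1/4
Expected count = 1/4 × 332 = 83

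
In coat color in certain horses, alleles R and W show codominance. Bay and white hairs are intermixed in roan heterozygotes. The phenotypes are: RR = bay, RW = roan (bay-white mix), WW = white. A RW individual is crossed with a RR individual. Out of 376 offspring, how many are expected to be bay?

Punnett square for RW × RR:
Offspring genotypes: 2 RR, 2 RW
Phenotype counts: 2 bay, 2 roan (bay-white mix)
bay: 2 out of 4 → fraction 1/2
Expected count = 1/2 × 376 = 188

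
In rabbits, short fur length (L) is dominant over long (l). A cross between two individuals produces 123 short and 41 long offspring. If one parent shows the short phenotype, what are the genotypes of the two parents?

Observed offspring: 123 short, 41 long
The observed ratio simplifies to 3:1. Long (ll) offspring appear, so each parent must contribute one l allele. The parent stated to show short carries L, so it is Ll. The other parent is then either Ll or ll: Ll × ll would give a 1:1 split, whereas Ll × Ll gives 3:1 — matching the data. So both parents are heterozygous (Ll × Ll).
Parent genotypes: Ll × Ll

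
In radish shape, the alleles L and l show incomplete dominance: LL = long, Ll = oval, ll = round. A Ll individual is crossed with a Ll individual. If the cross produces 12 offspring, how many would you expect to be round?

Punnett square for Ll × Ll:
Offspring genotypes: 1 LL, 2 Ll, 1 ll
Phenotype counts: 1 long, 2 oval, 1 round
round: 1 out of 4 → fraction 1/4
Expected count = 1/4 × 12 = 3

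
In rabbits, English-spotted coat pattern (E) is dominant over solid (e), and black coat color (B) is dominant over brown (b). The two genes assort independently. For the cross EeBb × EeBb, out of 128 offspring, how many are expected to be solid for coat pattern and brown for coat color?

Dihybrid cross EeBb × EeBb — consider each gene separately:
coat pattern: Ee × Ee → 1 EE, 2 Ee, 1 ee → 3 E_ : 1 ee (out of 4)
coat color: Bb × Bb → 1 BB, 2 Bb, 1 bb → 3 B_ : 1 bb (out of 4)
Looking for: solid (ee) and brown (bb)
P(solid) = 1/4, P(brown) = 1/4
P(both) = 1/4 × 1/4 = 1/16
Expected count = 1/16 × 128 = 8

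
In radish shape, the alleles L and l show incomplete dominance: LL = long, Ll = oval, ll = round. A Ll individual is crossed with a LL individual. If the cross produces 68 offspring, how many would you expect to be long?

Punnett square for Ll × LL:
Offspring genotypes: 2 LL, 2 Ll
Phenotype counts: 2 long, 2 oval
long: 2 out of 4 → fraction 1/2
Expected count = 1/2 × 68 = 34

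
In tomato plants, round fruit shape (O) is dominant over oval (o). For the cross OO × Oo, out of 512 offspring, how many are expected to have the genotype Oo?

Punnett square for OO × Oo:
Offspring genotypes: 2 OO, 2 Oo
Total offspring: 4
Count with target: 2
Probability: 2/4 = 1/2
Expected count = 1/2 × 512 = 256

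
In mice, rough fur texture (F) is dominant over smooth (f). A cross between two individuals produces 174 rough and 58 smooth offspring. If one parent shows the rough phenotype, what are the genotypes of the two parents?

Observed offspring: 174 rough, 58 smooth
The observed ratio simplifies to 3:1. Smooth (ff) offspring appear, so each parent must contribute one f allele. The parent stated to show rough carries F, so it is Ff. The other parent is then either Ff or ff: Ff × ff would give a 1:1 split, whereas Ff × Ff gives 3:1 — matching the data. So both parents are heterozygous (Ff × Ff).
Parent genotypes: Ff × Ff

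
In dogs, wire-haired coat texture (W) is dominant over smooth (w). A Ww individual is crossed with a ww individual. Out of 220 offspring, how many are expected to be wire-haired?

Punnett square for Ww × ww:
Offspring genotypes: 2 Ww, 2 ww
wire-haired: 2, smooth: 2
wire-haired: 2 out of 4 → fraction 1/2
Expected count = 1/2 × 220 = 110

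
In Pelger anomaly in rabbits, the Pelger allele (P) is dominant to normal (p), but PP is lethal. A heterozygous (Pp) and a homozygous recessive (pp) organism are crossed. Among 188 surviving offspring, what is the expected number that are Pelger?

Cross: Pp × pp
Punnett square offspring (before lethality): 2 Pp, 2 pp
No PP offspring are produced in this cross.
Pelger: 2 out of 4 → fraction 1/2
Expected count = 1/2 × 188 = 94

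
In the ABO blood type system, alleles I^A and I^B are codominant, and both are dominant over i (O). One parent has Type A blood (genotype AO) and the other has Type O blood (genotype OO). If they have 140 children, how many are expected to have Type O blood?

Cross: AO × OO
Possible offspring genotypes: 2 AO, 2 OO
Blood type counts: 2 Type A, 2 Type O
Probability of Type O: 2/4 = 1/2
Expected count = 1/2 × 140 = 70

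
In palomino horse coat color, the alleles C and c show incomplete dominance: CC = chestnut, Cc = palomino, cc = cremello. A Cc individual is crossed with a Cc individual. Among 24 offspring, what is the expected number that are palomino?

Punnett square for Cc × Cc:
Offspring genotypes: 1 CC, 2 Cc, 1 cc
Phenotype counts: 1 chestnut, 2 palomino, 1 cremello
palomino: 2 out of 4 → fraction 1/2
Expected count = 1/2 × 24 = 12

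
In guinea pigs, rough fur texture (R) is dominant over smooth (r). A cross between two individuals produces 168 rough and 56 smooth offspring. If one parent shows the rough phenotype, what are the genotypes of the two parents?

Observed offspring: 168 rough, 56 smooth
The observed ratio simplifies to 3:1. Smooth (rr) offspring appear, so each parent must contribute one r allele. The parent stated to show rough carries R, so it is Rr. The other parent is then either Rr or rr: Rr × rr would give a 1:1 split, whereas Rr × Rr gives 3:1 — matching the data. So both parents are heterozygous (Rr × Rr).
Parent genotypes: Rr × Rr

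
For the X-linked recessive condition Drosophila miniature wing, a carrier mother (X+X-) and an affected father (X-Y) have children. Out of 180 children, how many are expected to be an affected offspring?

Cross: X+X- × X-Y
Offspring: 1 X+X-, 1 X+Y, 1 X-X-, 1 X-Y
Probability of an affected offspring: 2/4 = 1/2
Expected count = 1/2 × 180 = 90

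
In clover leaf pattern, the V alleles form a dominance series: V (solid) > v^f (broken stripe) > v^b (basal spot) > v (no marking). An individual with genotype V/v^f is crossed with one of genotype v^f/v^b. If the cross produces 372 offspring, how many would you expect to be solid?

Cross: V/v^f × v^f/v^b
Allele dominance: V > v^f > v^b > v
Offspring genotypes: 1 V/v^f, 1 V/v^b, 1 v^f/v^f, 1 v^f/v^b
Phenotype counts: 2 solid, 2 broken stripe
solid: 2 out of 4 → fraction 1/2
Expected count = 1/2 × 372 = 186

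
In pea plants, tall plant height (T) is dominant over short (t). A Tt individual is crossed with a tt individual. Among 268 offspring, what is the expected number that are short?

Punnett square for Tt × tt:
Offspring genotypes: 2 Tt, 2 tt
tall: 2, short: 2
short: 2 out of 4 → fraction 1/2
Expected count = 1/2 × 268 = 134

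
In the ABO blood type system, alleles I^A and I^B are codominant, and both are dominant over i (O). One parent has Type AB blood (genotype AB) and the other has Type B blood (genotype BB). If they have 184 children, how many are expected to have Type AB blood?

Cross: AB × BB
Possible offspring genotypes: 2 AB, 2 BB
Blood type counts: 2 Type AB, 2 Type B
Probability of Type AB: 2/4 = 1/2
Expected count = 1/2 × 184 = 92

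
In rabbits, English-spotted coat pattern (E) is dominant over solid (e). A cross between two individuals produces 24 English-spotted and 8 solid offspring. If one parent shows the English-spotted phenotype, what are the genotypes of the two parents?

Observed offspring: 24 English-spotted, 8 solid
The observed ratio simplifies to 3:1. Solid (ee) offspring appear, so each parent must contribute one e allele. The parent stated to show English-spotted carries E, so it is Ee. The other parent is then either Ee or ee: Ee × ee would give a 1:1 split, whereas Ee × Ee gives 3:1 — matching the data. So both parents are heterozygous (Ee × Ee).
Parent genotypes: Ee × Ee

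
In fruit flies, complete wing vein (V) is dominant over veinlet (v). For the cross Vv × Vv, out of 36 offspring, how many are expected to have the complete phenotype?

Punnett square for Vv × Vv:
Offspring genotypes: 1 VV, 2 Vv, 1 vv
Total offspring: 4
Count with target: 3
Probability: 3/4
Expected count = 3/4 × 36 = 27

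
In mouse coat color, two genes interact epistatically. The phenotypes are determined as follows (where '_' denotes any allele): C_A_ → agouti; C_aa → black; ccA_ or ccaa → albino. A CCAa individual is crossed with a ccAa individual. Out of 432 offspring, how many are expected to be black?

Cross: CCAa × ccAa — consider each gene separately:
C gene: CC × cc → 4 Cc → 4 C_ (out of 4)
A gene: Aa × Aa → 1 AA, 2 Aa, 1 aa → 3 A_ : 1 aa (out of 4)
Genotype classes (out of 4 × 4 = 16): C_A_ = 4×3 = 12; C_aa = 4×1 = 4
Apply the phenotype rules: C_A_ (12) → agouti; C_aa (4) → black
Phenotype counts (out of 16): 12 agouti, 4 black
black: 4 out of 16 → fraction 1/4
Expected count = 1/4 × 432 = 108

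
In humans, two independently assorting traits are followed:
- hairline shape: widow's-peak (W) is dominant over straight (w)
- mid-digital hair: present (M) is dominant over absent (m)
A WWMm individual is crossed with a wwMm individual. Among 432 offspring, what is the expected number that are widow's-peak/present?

Dihybrid cross WWMm × wwMm — consider each gene separately:
hairline shape: WW × ww → 4 Ww → 4 W_ (out of 4)
mid-digital hair: Mm × Mm → 1 MM, 2 Mm, 1 mm → 3 M_ : 1 mm (out of 4)
Combine (counts out of 4 × 4 = 16): widow's-peak/present (W_M_) = 4×3 = 12; widow's-peak/absent (W_mm) = 4×1 = 4
Phenotype counts (out of 16): 12 widow's-peak/present, 4 widow's-peak/absent
widow's-peak/present: 12 out of 16 → fraction 3/4
Expected count = 3/4 × 432 = 324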